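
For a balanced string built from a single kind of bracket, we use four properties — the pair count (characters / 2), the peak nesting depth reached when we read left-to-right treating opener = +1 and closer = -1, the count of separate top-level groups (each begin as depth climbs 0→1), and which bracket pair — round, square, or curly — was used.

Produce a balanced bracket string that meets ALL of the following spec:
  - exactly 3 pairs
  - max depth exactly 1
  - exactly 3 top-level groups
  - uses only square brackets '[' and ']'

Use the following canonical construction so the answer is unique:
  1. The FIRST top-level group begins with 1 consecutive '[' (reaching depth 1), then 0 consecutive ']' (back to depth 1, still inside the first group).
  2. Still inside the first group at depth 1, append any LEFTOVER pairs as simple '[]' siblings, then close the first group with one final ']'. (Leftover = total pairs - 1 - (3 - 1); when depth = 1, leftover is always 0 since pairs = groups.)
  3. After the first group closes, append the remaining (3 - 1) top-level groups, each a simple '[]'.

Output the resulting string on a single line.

Spec: pairs=3 depth=1 groups=3
Leftover pairs = 3 - 1 - (3-1) = 0
First group: deep chain of depth 1 + 0 sibling pairs
Remaining 2 groups: simple '[]' each

Answer: [][][]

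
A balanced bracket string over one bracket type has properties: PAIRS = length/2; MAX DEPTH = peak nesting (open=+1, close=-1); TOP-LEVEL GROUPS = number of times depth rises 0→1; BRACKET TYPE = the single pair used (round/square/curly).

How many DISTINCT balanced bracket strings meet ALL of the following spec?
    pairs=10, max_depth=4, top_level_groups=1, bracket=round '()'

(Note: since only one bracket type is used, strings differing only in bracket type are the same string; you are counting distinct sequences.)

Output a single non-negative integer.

Spec: pairs=10 depth=4 groups=1
Count(depth <= 4) = 1597
Count(depth <= 3) = 256
Count(depth == 4) = 1597 - 256 = 1341

Answer: 1341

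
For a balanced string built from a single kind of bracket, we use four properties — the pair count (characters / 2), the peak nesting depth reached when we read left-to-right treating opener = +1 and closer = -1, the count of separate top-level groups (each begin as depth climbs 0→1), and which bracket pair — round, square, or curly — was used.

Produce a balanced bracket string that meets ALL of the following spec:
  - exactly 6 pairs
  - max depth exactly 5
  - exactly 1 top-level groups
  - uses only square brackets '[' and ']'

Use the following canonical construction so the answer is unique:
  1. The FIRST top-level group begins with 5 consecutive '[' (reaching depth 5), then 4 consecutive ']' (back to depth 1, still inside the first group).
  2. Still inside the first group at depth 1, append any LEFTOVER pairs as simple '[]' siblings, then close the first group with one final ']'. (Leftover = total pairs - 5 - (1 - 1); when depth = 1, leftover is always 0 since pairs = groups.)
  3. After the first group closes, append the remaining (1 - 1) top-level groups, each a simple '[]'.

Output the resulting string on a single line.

Answer: [[[[[]]]][]]

Derivation:
Spec: pairs=6 depth=5 groups=1
Leftover pairs = 6 - 5 - (1-1) = 1
First group: deep chain of depth 5 + 1 sibling pairs
Remaining 0 groups: simple '[]' each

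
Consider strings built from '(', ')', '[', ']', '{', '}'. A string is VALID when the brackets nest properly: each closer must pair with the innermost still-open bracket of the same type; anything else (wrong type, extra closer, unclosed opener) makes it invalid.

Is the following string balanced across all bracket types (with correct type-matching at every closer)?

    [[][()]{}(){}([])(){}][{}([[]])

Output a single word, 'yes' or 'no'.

pos 0: push '['; stack = [
pos 1: push '['; stack = [[
pos 2: ']' matches '['; pop; stack = [
pos 3: push '['; stack = [[
pos 4: push '('; stack = [[(
pos 5: ')' matches '('; pop; stack = [[
pos 6: ']' matches '['; pop; stack = [
pos 7: push '{'; stack = [{
pos 8: '}' matches '{'; pop; stack = [
pos 9: push '('; stack = [(
pos 10: ')' matches '('; pop; stack = [
pos 11: push '{'; stack = [{
pos 12: '}' matches '{'; pop; stack = [
pos 13: push '('; stack = [(
pos 14: push '['; stack = [([
pos 15: ']' matches '['; pop; stack = [(
pos 16: ')' matches '('; pop; stack = [
pos 17: push '('; stack = [(
pos 18: ')' matches '('; pop; stack = [
pos 19: push '{'; stack = [{
pos 20: '}' matches '{'; pop; stack = [
pos 21: ']' matches '['; pop; stack = (empty)
pos 22: push '['; stack = [
pos 23: push '{'; stack = [{
pos 24: '}' matches '{'; pop; stack = [
pos 25: push '('; stack = [(
pos 26: push '['; stack = [([
pos 27: push '['; stack = [([[
pos 28: ']' matches '['; pop; stack = [([
pos 29: ']' matches '['; pop; stack = [(
pos 30: ')' matches '('; pop; stack = [
end: stack still non-empty ([) → INVALID
Verdict: unclosed openers at end: [ → no

Answer: no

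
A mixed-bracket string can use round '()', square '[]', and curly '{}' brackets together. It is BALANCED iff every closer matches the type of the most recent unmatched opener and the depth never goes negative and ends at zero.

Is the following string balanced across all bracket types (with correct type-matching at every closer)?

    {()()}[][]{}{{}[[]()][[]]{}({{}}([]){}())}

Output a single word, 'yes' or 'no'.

pos 0: push '{'; stack = {
pos 1: push '('; stack = {(
pos 2: ')' matches '('; pop; stack = {
pos 3: push '('; stack = {(
pos 4: ')' matches '('; pop; stack = {
pos 5: '}' matches '{'; pop; stack = (empty)
pos 6: push '['; stack = [
pos 7: ']' matches '['; pop; stack = (empty)
pos 8: push '['; stack = [
pos 9: ']' matches '['; pop; stack = (empty)
pos 10: push '{'; stack = {
pos 11: '}' matches '{'; pop; stack = (empty)
pos 12: push '{'; stack = {
pos 13: push '{'; stack = {{
pos 14: '}' matches '{'; pop; stack = {
pos 15: push '['; stack = {[
pos 16: push '['; stack = {[[
pos 17: ']' matches '['; pop; stack = {[
pos 18: push '('; stack = {[(
pos 19: ')' matches '('; pop; stack = {[
pos 20: ']' matches '['; pop; stack = {
pos 21: push '['; stack = {[
pos 22: push '['; stack = {[[
pos 23: ']' matches '['; pop; stack = {[
pos 24: ']' matches '['; pop; stack = {
pos 25: push '{'; stack = {{
pos 26: '}' matches '{'; pop; stack = {
pos 27: push '('; stack = {(
pos 28: push '{'; stack = {({
pos 29: push '{'; stack = {({{
pos 30: '}' matches '{'; pop; stack = {({
pos 31: '}' matches '{'; pop; stack = {(
pos 32: push '('; stack = {((
pos 33: push '['; stack = {(([
pos 34: ']' matches '['; pop; stack = {((
pos 35: ')' matches '('; pop; stack = {(
pos 36: push '{'; stack = {({
pos 37: '}' matches '{'; pop; stack = {(
pos 38: push '('; stack = {((
pos 39: ')' matches '('; pop; stack = {(
pos 40: ')' matches '('; pop; stack = {
pos 41: '}' matches '{'; pop; stack = (empty)
end: stack empty → VALID
Verdict: properly nested → yes

Answer: yes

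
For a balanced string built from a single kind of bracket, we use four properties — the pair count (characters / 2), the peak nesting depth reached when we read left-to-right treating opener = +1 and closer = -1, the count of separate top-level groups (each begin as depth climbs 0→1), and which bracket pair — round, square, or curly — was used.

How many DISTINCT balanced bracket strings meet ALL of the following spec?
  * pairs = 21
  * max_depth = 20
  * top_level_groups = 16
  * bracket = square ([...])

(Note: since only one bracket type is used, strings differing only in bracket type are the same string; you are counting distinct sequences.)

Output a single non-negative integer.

Answer: 0

Derivation:
Spec: pairs=21 depth=20 groups=16
Count(depth <= 20) = 40480
Count(depth <= 19) = 40480
Count(depth == 20) = 40480 - 40480 = 0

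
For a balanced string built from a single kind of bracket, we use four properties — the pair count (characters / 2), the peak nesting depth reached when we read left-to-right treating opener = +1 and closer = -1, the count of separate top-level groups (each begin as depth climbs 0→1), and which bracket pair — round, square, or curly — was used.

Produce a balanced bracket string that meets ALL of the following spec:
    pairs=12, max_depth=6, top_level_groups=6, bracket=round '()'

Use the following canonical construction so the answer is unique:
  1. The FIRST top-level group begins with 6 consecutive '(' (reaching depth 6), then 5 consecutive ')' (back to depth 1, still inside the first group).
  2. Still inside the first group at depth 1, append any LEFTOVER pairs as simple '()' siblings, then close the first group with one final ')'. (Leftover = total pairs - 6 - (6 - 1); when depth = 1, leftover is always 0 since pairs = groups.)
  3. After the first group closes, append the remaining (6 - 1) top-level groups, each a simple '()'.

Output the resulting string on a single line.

Answer: (((((()))))())()()()()()

Derivation:
Spec: pairs=12 depth=6 groups=6
Leftover pairs = 12 - 6 - (6-1) = 1
First group: deep chain of depth 6 + 1 sibling pairs
Remaining 5 groups: simple '()' each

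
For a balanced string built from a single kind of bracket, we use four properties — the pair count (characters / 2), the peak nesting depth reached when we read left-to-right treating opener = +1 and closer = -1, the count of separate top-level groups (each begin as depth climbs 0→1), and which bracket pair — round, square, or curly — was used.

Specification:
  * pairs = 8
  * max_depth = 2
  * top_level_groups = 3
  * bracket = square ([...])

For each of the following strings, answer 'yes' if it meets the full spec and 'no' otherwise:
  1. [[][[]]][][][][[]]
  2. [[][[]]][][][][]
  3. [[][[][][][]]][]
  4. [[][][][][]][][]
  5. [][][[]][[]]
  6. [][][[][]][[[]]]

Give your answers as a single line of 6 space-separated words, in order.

String 1 '[[][[]]][][][][[]]': depth seq [1 2 1 2 3 2 1 0 1 0 1 0 1 0 1 2 1 0]
  -> pairs=9 depth=3 groups=5 -> no
String 2 '[[][[]]][][][][]': depth seq [1 2 1 2 3 2 1 0 1 0 1 0 1 0 1 0]
  -> pairs=8 depth=3 groups=5 -> no
String 3 '[[][[][][][]]][]': depth seq [1 2 1 2 3 2 3 2 3 2 3 2 1 0 1 0]
  -> pairs=8 depth=3 groups=2 -> no
String 4 '[[][][][][]][][]': depth seq [1 2 1 2 1 2 1 2 1 2 1 0 1 0 1 0]
  -> pairs=8 depth=2 groups=3 -> yes
String 5 '[][][[]][[]]': depth seq [1 0 1 0 1 2 1 0 1 2 1 0]
  -> pairs=6 depth=2 groups=4 -> no
String 6 '[][][[][]][[[]]]': depth seq [1 0 1 0 1 2 1 2 1 0 1 2 3 2 1 0]
  -> pairs=8 depth=3 groups=4 -> no

Answer: no no no yes no no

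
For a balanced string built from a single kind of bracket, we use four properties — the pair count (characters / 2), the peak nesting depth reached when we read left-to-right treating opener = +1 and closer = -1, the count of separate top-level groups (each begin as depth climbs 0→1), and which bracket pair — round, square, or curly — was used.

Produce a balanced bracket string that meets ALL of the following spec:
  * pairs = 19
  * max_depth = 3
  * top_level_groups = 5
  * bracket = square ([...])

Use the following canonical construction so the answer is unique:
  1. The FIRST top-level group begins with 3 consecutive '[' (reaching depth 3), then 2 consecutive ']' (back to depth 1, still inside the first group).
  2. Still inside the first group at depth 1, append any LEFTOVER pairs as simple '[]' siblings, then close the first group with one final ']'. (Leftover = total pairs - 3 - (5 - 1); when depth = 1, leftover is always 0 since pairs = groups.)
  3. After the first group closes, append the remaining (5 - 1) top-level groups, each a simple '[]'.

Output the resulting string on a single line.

Answer: [[[]][][][][][][][][][][][][]][][][][]

Derivation:
Spec: pairs=19 depth=3 groups=5
Leftover pairs = 19 - 3 - (5-1) = 12
First group: deep chain of depth 3 + 12 sibling pairs
Remaining 4 groups: simple '[]' each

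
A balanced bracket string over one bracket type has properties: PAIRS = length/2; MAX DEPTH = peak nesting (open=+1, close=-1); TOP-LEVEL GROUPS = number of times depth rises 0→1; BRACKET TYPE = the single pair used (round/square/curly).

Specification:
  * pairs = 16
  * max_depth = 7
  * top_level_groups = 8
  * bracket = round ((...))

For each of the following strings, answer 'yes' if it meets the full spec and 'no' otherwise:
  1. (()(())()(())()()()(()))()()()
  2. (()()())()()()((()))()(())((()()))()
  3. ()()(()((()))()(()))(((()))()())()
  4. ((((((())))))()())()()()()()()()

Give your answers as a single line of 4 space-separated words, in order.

String 1 '(()(())()(())()()()(()))()()()': depth seq [1 2 1 2 3 2 1 2 1 2 3 2 1 2 1 2 1 2 1 2 3 2 1 0 1 0 1 0 1 0]
  -> pairs=15 depth=3 groups=4 -> no
String 2 '(()()())()()()((()))()(())((()()))()': depth seq [1 2 1 2 1 2 1 0 1 0 1 0 1 0 1 2 3 2 1 0 1 0 1 2 1 0 1 2 3 2 3 2 1 0 1 0]
  -> pairs=18 depth=3 groups=9 -> no
String 3 '()()(()((()))()(()))(((()))()())()': depth seq [1 0 1 0 1 2 1 2 3 4 3 2 1 2 1 2 3 2 1 0 1 2 3 4 3 2 1 2 1 2 1 0 1 0]
  -> pairs=17 depth=4 groups=5 -> no
String 4 '((((((())))))()())()()()()()()()': depth seq [1 2 3 4 5 6 7 6 5 4 3 2 1 2 1 2 1 0 1 0 1 0 1 0 1 0 1 0 1 0 1 0]
  -> pairs=16 depth=7 groups=8 -> yes

Answer: no no no yes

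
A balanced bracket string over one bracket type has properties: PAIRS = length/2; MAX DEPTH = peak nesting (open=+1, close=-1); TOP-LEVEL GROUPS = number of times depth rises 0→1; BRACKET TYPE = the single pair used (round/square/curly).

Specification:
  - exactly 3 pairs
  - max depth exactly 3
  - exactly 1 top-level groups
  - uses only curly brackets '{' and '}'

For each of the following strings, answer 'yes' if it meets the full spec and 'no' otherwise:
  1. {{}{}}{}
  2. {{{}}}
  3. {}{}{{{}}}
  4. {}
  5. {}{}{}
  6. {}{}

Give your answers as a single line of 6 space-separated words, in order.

String 1 '{{}{}}{}': depth seq [1 2 1 2 1 0 1 0]
  -> pairs=4 depth=2 groups=2 -> no
String 2 '{{{}}}': depth seq [1 2 3 2 1 0]
  -> pairs=3 depth=3 groups=1 -> yes
String 3 '{}{}{{{}}}': depth seq [1 0 1 0 1 2 3 2 1 0]
  -> pairs=5 depth=3 groups=3 -> no
String 4 '{}': depth seq [1 0]
  -> pairs=1 depth=1 groups=1 -> no
String 5 '{}{}{}': depth seq [1 0 1 0 1 0]
  -> pairs=3 depth=1 groups=3 -> no
String 6 '{}{}': depth seq [1 0 1 0]
  -> pairs=2 depth=1 groups=2 -> no

Answer: no yes no no no no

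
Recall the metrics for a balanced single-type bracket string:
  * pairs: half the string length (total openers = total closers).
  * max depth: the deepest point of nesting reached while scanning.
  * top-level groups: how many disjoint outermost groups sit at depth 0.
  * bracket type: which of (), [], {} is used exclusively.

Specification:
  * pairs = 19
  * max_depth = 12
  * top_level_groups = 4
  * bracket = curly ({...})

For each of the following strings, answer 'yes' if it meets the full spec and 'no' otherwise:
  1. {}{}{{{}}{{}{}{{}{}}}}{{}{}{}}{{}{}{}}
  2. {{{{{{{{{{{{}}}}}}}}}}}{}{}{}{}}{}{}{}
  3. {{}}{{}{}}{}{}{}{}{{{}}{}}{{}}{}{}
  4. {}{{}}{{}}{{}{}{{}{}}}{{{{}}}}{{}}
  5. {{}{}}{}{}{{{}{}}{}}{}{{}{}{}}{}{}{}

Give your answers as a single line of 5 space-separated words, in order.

Answer: no yes no no no

Derivation:
String 1 '{}{}{{{}}{{}{}{{}{}}}}{{}{}{}}{{}{}{}}': depth seq [1 0 1 0 1 2 3 2 1 2 3 2 3 2 3 4 3 4 3 2 1 0 1 2 1 2 1 2 1 0 1 2 1 2 1 2 1 0]
  -> pairs=19 depth=4 groups=5 -> no
String 2 '{{{{{{{{{{{{}}}}}}}}}}}{}{}{}{}}{}{}{}': depth seq [1 2 3 4 5 6 7 8 9 10 11 12 11 10 9 8 7 6 5 4 3 2 1 2 1 2 1 2 1 2 1 0 1 0 1 0 1 0]
  -> pairs=19 depth=12 groups=4 -> yes
String 3 '{{}}{{}{}}{}{}{}{}{{{}}{}}{{}}{}{}': depth seq [1 2 1 0 1 2 1 2 1 0 1 0 1 0 1 0 1 0 1 2 3 2 1 2 1 0 1 2 1 0 1 0 1 0]
  -> pairs=17 depth=3 groups=10 -> no
String 4 '{}{{}}{{}}{{}{}{{}{}}}{{{{}}}}{{}}': depth seq [1 0 1 2 1 0 1 2 1 0 1 2 1 2 1 2 3 2 3 2 1 0 1 2 3 4 3 2 1 0 1 2 1 0]
  -> pairs=17 depth=4 groups=6 -> no
String 5 '{{}{}}{}{}{{{}{}}{}}{}{{}{}{}}{}{}{}': depth seq [1 2 1 2 1 0 1 0 1 0 1 2 3 2 3 2 1 2 1 0 1 0 1 2 1 2 1 2 1 0 1 0 1 0 1 0]
  -> pairs=18 depth=3 groups=9 -> no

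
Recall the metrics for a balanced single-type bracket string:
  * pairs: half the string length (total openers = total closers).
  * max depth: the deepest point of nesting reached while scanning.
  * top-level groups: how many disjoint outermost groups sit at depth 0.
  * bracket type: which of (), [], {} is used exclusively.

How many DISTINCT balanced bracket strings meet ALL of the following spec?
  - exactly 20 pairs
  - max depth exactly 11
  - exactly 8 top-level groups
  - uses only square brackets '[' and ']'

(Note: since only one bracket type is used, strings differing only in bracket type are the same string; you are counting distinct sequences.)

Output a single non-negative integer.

Spec: pairs=20 depth=11 groups=8
Count(depth <= 11) = 56447978
Count(depth <= 10) = 56444978
Count(depth == 11) = 56447978 - 56444978 = 3000

Answer: 3000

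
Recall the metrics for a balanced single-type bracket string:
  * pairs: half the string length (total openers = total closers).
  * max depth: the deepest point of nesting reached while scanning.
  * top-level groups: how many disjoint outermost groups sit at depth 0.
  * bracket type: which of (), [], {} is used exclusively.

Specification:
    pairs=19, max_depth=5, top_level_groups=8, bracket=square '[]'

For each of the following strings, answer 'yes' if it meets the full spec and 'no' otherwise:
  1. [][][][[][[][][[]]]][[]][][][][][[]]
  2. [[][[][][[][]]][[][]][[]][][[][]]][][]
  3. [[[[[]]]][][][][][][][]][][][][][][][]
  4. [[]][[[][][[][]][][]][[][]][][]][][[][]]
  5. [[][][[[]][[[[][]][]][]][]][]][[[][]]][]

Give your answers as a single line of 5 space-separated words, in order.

Answer: no no yes no no

Derivation:
String 1 '[][][][[][[][][[]]]][[]][][][][][[]]': depth seq [1 0 1 0 1 0 1 2 1 2 3 2 3 2 3 4 3 2 1 0 1 2 1 0 1 0 1 0 1 0 1 0 1 2 1 0]
  -> pairs=18 depth=4 groups=10 -> no
String 2 '[[][[][][[][]]][[][]][[]][][[][]]][][]': depth seq [1 2 1 2 3 2 3 2 3 4 3 4 3 2 1 2 3 2 3 2 1 2 3 2 1 2 1 2 3 2 3 2 1 0 1 0 1 0]
  -> pairs=19 depth=4 groups=3 -> no
String 3 '[[[[[]]]][][][][][][][]][][][][][][][]': depth seq [1 2 3 4 5 4 3 2 1 2 1 2 1 2 1 2 1 2 1 2 1 2 1 0 1 0 1 0 1 0 1 0 1 0 1 0 1 0]
  -> pairs=19 depth=5 groups=8 -> yes
String 4 '[[]][[[][][[][]][][]][[][]][][]][][[][]]': depth seq [1 2 1 0 1 2 3 2 3 2 3 4 3 4 3 2 3 2 3 2 1 2 3 2 3 2 1 2 1 2 1 0 1 0 1 2 1 2 1 0]
  -> pairs=20 depth=4 groups=4 -> no
String 5 '[[][][[[]][[[[][]][]][]][]][]][[[][]]][]': depth seq [1 2 1 2 1 2 3 4 3 2 3 4 5 6 5 6 5 4 5 4 3 4 3 2 3 2 1 2 1 0 1 2 3 2 3 2 1 0 1 0]
  -> pairs=20 depth=6 groups=3 -> no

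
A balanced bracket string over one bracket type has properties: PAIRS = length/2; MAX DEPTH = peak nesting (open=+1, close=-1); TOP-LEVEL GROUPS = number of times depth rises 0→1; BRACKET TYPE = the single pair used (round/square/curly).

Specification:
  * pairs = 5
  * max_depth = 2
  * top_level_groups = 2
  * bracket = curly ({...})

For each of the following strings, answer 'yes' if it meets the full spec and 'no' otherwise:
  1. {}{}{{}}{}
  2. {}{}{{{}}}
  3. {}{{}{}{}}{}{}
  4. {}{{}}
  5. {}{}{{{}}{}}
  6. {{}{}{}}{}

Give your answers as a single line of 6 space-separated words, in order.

Answer: no no no no no yes

Derivation:
String 1 '{}{}{{}}{}': depth seq [1 0 1 0 1 2 1 0 1 0]
  -> pairs=5 depth=2 groups=4 -> no
String 2 '{}{}{{{}}}': depth seq [1 0 1 0 1 2 3 2 1 0]
  -> pairs=5 depth=3 groups=3 -> no
String 3 '{}{{}{}{}}{}{}': depth seq [1 0 1 2 1 2 1 2 1 0 1 0 1 0]
  -> pairs=7 depth=2 groups=4 -> no
String 4 '{}{{}}': depth seq [1 0 1 2 1 0]
  -> pairs=3 depth=2 groups=2 -> no
String 5 '{}{}{{{}}{}}': depth seq [1 0 1 0 1 2 3 2 1 2 1 0]
  -> pairs=6 depth=3 groups=3 -> no
String 6 '{{}{}{}}{}': depth seq [1 2 1 2 1 2 1 0 1 0]
  -> pairs=5 depth=2 groups=2 -> yes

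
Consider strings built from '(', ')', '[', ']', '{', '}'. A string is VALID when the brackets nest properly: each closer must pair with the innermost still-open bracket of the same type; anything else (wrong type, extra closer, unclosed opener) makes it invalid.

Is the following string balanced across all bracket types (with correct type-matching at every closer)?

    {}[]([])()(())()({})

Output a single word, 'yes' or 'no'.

Answer: yes

Derivation:
pos 0: push '{'; stack = {
pos 1: '}' matches '{'; pop; stack = (empty)
pos 2: push '['; stack = [
pos 3: ']' matches '['; pop; stack = (empty)
pos 4: push '('; stack = (
pos 5: push '['; stack = ([
pos 6: ']' matches '['; pop; stack = (
pos 7: ')' matches '('; pop; stack = (empty)
pos 8: push '('; stack = (
pos 9: ')' matches '('; pop; stack = (empty)
pos 10: push '('; stack = (
pos 11: push '('; stack = ((
pos 12: ')' matches '('; pop; stack = (
pos 13: ')' matches '('; pop; stack = (empty)
pos 14: push '('; stack = (
pos 15: ')' matches '('; pop; stack = (empty)
pos 16: push '('; stack = (
pos 17: push '{'; stack = ({
pos 18: '}' matches '{'; pop; stack = (
pos 19: ')' matches '('; pop; stack = (empty)
end: stack empty → VALID
Verdict: properly nested → yes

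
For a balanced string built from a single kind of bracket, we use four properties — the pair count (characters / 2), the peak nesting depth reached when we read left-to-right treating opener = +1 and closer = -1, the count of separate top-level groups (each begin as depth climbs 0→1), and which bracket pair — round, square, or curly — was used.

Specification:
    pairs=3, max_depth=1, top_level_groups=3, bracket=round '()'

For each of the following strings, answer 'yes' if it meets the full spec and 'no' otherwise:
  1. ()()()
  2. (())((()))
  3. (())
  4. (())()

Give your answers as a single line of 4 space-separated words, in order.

Answer: yes no no no

Derivation:
String 1 '()()()': depth seq [1 0 1 0 1 0]
  -> pairs=3 depth=1 groups=3 -> yes
String 2 '(())((()))': depth seq [1 2 1 0 1 2 3 2 1 0]
  -> pairs=5 depth=3 groups=2 -> no
String 3 '(())': depth seq [1 2 1 0]
  -> pairs=2 depth=2 groups=1 -> no
String 4 '(())()': depth seq [1 2 1 0 1 0]
  -> pairs=3 depth=2 groups=2 -> no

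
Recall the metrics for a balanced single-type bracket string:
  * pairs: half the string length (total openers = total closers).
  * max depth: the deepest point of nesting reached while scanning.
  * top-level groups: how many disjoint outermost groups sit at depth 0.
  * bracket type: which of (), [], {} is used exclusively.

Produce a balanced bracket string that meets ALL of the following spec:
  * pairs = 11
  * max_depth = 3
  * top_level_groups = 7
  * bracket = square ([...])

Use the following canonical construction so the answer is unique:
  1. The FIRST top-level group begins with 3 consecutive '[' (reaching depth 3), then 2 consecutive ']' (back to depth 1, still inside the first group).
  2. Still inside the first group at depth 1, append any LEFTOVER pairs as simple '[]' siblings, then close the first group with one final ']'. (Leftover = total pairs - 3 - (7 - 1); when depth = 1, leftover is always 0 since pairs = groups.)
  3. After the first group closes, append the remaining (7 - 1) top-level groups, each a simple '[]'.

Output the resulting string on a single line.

Spec: pairs=11 depth=3 groups=7
Leftover pairs = 11 - 3 - (7-1) = 2
First group: deep chain of depth 3 + 2 sibling pairs
Remaining 6 groups: simple '[]' each

Answer: [[[]][][]][][][][][][]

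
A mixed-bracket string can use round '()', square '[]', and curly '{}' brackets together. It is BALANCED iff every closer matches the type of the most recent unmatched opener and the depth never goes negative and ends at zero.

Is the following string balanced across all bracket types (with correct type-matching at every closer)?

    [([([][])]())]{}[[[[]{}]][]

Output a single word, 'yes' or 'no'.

pos 0: push '['; stack = [
pos 1: push '('; stack = [(
pos 2: push '['; stack = [([
pos 3: push '('; stack = [([(
pos 4: push '['; stack = [([([
pos 5: ']' matches '['; pop; stack = [([(
pos 6: push '['; stack = [([([
pos 7: ']' matches '['; pop; stack = [([(
pos 8: ')' matches '('; pop; stack = [([
pos 9: ']' matches '['; pop; stack = [(
pos 10: push '('; stack = [((
pos 11: ')' matches '('; pop; stack = [(
pos 12: ')' matches '('; pop; stack = [
pos 13: ']' matches '['; pop; stack = (empty)
pos 14: push '{'; stack = {
pos 15: '}' matches '{'; pop; stack = (empty)
pos 16: push '['; stack = [
pos 17: push '['; stack = [[
pos 18: push '['; stack = [[[
pos 19: push '['; stack = [[[[
pos 20: ']' matches '['; pop; stack = [[[
pos 21: push '{'; stack = [[[{
pos 22: '}' matches '{'; pop; stack = [[[
pos 23: ']' matches '['; pop; stack = [[
pos 24: ']' matches '['; pop; stack = [
pos 25: push '['; stack = [[
pos 26: ']' matches '['; pop; stack = [
end: stack still non-empty ([) → INVALID
Verdict: unclosed openers at end: [ → no

Answer: no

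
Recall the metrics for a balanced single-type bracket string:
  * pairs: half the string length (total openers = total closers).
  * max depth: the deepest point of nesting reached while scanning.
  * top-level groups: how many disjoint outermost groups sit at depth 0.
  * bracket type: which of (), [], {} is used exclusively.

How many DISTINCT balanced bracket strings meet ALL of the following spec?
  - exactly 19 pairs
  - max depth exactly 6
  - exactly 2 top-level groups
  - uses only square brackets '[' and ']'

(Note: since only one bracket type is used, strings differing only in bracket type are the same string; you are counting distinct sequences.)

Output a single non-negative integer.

Answer: 125192392

Derivation:
Spec: pairs=19 depth=6 groups=2
Count(depth <= 6) = 236396426
Count(depth <= 5) = 111204034
Count(depth == 6) = 236396426 - 111204034 = 125192392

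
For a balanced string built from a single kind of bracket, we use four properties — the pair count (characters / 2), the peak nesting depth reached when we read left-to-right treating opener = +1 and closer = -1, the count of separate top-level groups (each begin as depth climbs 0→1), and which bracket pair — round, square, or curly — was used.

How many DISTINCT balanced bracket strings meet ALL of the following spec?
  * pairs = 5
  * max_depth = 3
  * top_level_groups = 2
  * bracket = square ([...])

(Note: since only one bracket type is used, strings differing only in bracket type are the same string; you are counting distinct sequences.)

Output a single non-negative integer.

Answer: 8

Derivation:
Spec: pairs=5 depth=3 groups=2
Count(depth <= 3) = 12
Count(depth <= 2) = 4
Count(depth == 3) = 12 - 4 = 8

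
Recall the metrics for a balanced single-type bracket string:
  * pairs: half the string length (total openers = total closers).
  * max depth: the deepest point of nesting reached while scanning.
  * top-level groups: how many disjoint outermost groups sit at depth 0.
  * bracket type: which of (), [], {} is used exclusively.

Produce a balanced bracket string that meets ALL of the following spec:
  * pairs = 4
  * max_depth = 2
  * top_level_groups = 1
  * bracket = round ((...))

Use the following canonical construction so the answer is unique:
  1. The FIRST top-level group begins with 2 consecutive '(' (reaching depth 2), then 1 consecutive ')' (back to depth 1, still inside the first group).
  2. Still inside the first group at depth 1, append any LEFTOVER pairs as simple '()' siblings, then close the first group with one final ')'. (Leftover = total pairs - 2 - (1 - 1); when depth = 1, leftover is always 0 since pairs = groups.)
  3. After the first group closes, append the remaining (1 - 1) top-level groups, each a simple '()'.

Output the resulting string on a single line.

Spec: pairs=4 depth=2 groups=1
Leftover pairs = 4 - 2 - (1-1) = 2
First group: deep chain of depth 2 + 2 sibling pairs
Remaining 0 groups: simple '()' each

Answer: (()()())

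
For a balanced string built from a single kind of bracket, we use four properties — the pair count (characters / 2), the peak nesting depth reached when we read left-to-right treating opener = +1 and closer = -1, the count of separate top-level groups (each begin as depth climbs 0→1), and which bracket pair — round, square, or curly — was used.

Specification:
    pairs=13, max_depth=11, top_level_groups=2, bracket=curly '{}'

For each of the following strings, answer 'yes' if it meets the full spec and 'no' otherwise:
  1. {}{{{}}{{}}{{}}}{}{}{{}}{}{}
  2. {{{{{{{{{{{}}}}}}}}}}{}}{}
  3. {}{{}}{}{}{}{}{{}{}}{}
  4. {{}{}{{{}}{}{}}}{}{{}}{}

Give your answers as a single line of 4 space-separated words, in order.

String 1 '{}{{{}}{{}}{{}}}{}{}{{}}{}{}': depth seq [1 0 1 2 3 2 1 2 3 2 1 2 3 2 1 0 1 0 1 0 1 2 1 0 1 0 1 0]
  -> pairs=14 depth=3 groups=7 -> no
String 2 '{{{{{{{{{{{}}}}}}}}}}{}}{}': depth seq [1 2 3 4 5 6 7 8 9 10 11 10 9 8 7 6 5 4 3 2 1 2 1 0 1 0]
  -> pairs=13 depth=11 groups=2 -> yes
String 3 '{}{{}}{}{}{}{}{{}{}}{}': depth seq [1 0 1 2 1 0 1 0 1 0 1 0 1 0 1 2 1 2 1 0 1 0]
  -> pairs=11 depth=2 groups=8 -> no
String 4 '{{}{}{{{}}{}{}}}{}{{}}{}': depth seq [1 2 1 2 1 2 3 4 3 2 3 2 3 2 1 0 1 0 1 2 1 0 1 0]
  -> pairs=12 depth=4 groups=4 -> no

Answer: no yes no no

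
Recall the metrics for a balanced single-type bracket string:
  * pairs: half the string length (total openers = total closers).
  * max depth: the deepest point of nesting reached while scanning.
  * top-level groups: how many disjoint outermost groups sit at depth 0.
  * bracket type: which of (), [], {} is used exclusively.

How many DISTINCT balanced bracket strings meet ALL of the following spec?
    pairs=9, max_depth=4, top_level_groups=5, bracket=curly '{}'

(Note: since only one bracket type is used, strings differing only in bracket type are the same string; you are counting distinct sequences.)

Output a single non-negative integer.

Answer: 45

Derivation:
Spec: pairs=9 depth=4 groups=5
Count(depth <= 4) = 270
Count(depth <= 3) = 225
Count(depth == 4) = 270 - 225 = 45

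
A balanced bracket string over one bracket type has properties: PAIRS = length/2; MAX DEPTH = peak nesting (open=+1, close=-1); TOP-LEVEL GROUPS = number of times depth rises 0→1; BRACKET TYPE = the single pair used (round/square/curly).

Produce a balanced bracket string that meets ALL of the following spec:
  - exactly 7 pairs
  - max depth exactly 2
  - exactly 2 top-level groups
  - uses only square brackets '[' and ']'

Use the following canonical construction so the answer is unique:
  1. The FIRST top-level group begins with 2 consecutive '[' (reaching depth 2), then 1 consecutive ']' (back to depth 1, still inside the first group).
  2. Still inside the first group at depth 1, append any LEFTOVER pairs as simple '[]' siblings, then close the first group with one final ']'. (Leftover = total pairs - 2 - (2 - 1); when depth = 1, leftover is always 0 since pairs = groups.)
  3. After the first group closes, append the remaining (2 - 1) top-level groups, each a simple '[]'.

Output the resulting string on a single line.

Spec: pairs=7 depth=2 groups=2
Leftover pairs = 7 - 2 - (2-1) = 4
First group: deep chain of depth 2 + 4 sibling pairs
Remaining 1 groups: simple '[]' each

Answer: [[][][][][]][]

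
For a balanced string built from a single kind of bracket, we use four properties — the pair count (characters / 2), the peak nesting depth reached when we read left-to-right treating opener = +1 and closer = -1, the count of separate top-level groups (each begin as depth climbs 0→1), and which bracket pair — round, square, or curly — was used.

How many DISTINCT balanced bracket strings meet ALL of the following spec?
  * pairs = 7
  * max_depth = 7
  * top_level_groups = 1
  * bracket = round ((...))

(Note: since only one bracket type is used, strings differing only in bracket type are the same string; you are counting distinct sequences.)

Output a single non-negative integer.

Answer: 1

Derivation:
Spec: pairs=7 depth=7 groups=1
Count(depth <= 7) = 132
Count(depth <= 6) = 131
Count(depth == 7) = 132 - 131 = 1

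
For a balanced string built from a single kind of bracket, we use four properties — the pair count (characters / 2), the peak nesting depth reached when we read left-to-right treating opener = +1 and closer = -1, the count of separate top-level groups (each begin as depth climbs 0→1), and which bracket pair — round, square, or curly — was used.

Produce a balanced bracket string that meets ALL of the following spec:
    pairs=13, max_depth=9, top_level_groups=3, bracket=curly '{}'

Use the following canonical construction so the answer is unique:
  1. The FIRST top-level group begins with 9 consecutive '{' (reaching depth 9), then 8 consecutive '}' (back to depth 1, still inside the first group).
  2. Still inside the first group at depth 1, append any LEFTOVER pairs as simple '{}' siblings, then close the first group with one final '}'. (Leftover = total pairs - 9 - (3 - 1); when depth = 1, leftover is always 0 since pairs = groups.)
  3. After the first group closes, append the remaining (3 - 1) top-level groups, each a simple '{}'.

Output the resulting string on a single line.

Answer: {{{{{{{{{}}}}}}}}{}{}}{}{}

Derivation:
Spec: pairs=13 depth=9 groups=3
Leftover pairs = 13 - 9 - (3-1) = 2
First group: deep chain of depth 9 + 2 sibling pairs
Remaining 2 groups: simple '{}' each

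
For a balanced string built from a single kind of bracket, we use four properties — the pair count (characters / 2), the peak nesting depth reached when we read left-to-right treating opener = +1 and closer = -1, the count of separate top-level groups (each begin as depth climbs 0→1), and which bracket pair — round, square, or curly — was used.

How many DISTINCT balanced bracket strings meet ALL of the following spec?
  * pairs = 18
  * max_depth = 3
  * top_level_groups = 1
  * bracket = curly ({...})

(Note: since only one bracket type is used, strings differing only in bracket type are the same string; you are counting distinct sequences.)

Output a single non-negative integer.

Spec: pairs=18 depth=3 groups=1
Count(depth <= 3) = 65536
Count(depth <= 2) = 1
Count(depth == 3) = 65536 - 1 = 65535

Answer: 65535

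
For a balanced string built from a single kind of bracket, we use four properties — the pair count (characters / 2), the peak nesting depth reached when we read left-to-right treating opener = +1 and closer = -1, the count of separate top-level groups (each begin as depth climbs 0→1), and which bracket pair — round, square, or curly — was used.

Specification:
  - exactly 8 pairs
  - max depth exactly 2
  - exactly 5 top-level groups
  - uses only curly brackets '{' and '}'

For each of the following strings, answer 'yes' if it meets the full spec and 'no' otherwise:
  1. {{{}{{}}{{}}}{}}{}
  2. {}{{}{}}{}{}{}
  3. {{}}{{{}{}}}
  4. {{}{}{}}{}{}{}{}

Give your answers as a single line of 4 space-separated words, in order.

String 1 '{{{}{{}}{{}}}{}}{}': depth seq [1 2 3 2 3 4 3 2 3 4 3 2 1 2 1 0 1 0]
  -> pairs=9 depth=4 groups=2 -> no
String 2 '{}{{}{}}{}{}{}': depth seq [1 0 1 2 1 2 1 0 1 0 1 0 1 0]
  -> pairs=7 depth=2 groups=5 -> no
String 3 '{{}}{{{}{}}}': depth seq [1 2 1 0 1 2 3 2 3 2 1 0]
  -> pairs=6 depth=3 groups=2 -> no
String 4 '{{}{}{}}{}{}{}{}': depth seq [1 2 1 2 1 2 1 0 1 0 1 0 1 0 1 0]
  -> pairs=8 depth=2 groups=5 -> yes

Answer: no no no yes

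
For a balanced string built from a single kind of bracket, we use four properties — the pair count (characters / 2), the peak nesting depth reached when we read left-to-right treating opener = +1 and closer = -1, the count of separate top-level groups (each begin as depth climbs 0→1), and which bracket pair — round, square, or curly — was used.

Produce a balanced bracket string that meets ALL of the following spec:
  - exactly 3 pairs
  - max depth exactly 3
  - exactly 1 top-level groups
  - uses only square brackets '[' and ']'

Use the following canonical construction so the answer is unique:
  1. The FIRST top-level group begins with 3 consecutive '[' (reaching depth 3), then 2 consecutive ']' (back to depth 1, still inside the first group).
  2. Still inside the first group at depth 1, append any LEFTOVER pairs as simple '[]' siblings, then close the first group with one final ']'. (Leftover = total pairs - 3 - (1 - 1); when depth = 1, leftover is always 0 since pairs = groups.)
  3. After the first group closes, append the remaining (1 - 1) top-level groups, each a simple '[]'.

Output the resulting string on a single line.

Spec: pairs=3 depth=3 groups=1
Leftover pairs = 3 - 3 - (1-1) = 0
First group: deep chain of depth 3 + 0 sibling pairs
Remaining 0 groups: simple '[]' each

Answer: [[[]]]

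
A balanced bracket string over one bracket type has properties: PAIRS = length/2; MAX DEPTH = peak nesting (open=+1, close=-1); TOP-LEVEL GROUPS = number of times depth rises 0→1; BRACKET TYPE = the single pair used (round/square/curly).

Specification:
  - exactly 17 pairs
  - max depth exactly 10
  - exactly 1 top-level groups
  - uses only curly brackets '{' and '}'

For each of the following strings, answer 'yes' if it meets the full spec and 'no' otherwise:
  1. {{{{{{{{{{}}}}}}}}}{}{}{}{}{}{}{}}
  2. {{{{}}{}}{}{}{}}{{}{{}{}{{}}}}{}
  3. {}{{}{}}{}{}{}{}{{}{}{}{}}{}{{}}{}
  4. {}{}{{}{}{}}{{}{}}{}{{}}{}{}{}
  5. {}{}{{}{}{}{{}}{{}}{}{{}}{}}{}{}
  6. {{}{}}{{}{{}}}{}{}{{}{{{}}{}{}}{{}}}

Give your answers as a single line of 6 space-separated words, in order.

Answer: yes no no no no no

Derivation:
String 1 '{{{{{{{{{{}}}}}}}}}{}{}{}{}{}{}{}}': depth seq [1 2 3 4 5 6 7 8 9 10 9 8 7 6 5 4 3 2 1 2 1 2 1 2 1 2 1 2 1 2 1 2 1 0]
  -> pairs=17 depth=10 groups=1 -> yes
String 2 '{{{{}}{}}{}{}{}}{{}{{}{}{{}}}}{}': depth seq [1 2 3 4 3 2 3 2 1 2 1 2 1 2 1 0 1 2 1 2 3 2 3 2 3 4 3 2 1 0 1 0]
  -> pairs=16 depth=4 groups=3 -> no
String 3 '{}{{}{}}{}{}{}{}{{}{}{}{}}{}{{}}{}': depth seq [1 0 1 2 1 2 1 0 1 0 1 0 1 0 1 0 1 2 1 2 1 2 1 2 1 0 1 0 1 2 1 0 1 0]
  -> pairs=17 depth=2 groups=10 -> no
String 4 '{}{}{{}{}{}}{{}{}}{}{{}}{}{}{}': depth seq [1 0 1 0 1 2 1 2 1 2 1 0 1 2 1 2 1 0 1 0 1 2 1 0 1 0 1 0 1 0]
  -> pairs=15 depth=2 groups=9 -> no
String 5 '{}{}{{}{}{}{{}}{{}}{}{{}}{}}{}{}': depth seq [1 0 1 0 1 2 1 2 1 2 1 2 3 2 1 2 3 2 1 2 1 2 3 2 1 2 1 0 1 0 1 0]
  -> pairs=16 depth=3 groups=5 -> no
String 6 '{{}{}}{{}{{}}}{}{}{{}{{{}}{}{}}{{}}}': depth seq [1 2 1 2 1 0 1 2 1 2 3 2 1 0 1 0 1 0 1 2 1 2 3 4 3 2 3 2 3 2 1 2 3 2 1 0]
  -> pairs=18 depth=4 groups=5 -> no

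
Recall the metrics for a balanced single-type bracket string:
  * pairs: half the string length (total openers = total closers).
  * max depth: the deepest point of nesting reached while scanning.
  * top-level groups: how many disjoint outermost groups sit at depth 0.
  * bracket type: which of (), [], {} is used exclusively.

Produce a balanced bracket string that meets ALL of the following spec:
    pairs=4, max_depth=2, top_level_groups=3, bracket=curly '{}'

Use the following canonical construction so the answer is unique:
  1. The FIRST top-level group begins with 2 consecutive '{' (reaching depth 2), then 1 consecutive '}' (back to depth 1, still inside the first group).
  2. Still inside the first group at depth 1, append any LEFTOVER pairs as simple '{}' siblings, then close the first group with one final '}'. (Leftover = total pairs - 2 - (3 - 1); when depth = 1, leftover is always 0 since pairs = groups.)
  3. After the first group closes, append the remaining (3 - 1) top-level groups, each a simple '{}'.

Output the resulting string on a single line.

Spec: pairs=4 depth=2 groups=3
Leftover pairs = 4 - 2 - (3-1) = 0
First group: deep chain of depth 2 + 0 sibling pairs
Remaining 2 groups: simple '{}' each

Answer: {{}}{}{}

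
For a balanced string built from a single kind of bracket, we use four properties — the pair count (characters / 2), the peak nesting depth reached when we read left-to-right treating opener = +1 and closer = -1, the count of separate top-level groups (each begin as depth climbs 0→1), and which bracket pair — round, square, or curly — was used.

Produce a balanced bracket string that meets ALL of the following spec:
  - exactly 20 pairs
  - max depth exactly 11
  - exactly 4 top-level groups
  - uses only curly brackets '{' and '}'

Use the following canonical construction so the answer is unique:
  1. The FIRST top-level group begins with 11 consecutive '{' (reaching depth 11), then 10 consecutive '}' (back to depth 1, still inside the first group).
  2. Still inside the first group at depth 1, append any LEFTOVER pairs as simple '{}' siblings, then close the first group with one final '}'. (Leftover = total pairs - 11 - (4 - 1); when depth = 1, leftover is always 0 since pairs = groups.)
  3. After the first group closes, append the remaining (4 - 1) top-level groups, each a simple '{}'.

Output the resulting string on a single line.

Spec: pairs=20 depth=11 groups=4
Leftover pairs = 20 - 11 - (4-1) = 6
First group: deep chain of depth 11 + 6 sibling pairs
Remaining 3 groups: simple '{}' each

Answer: {{{{{{{{{{{}}}}}}}}}}{}{}{}{}{}{}}{}{}{}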